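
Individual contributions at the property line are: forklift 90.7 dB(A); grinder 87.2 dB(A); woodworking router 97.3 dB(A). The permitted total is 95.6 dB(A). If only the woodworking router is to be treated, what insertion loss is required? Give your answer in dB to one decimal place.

The untreated sources together contribute 10^(90.7/10) + 10^(87.2/10) = 1.700e+09, i.e. 92.30 dB(A).
To meet 95.6 dB(A) overall, the treated woodworking router may contribute at most 10^(95.6/10) − 1.700e+09 = 1.931e+09, i.e. 92.86 dB(A).
So the woodworking router must be reduced from 97.3 to 92.86 dB(A): IL = 4.44 dB.

4.4 dB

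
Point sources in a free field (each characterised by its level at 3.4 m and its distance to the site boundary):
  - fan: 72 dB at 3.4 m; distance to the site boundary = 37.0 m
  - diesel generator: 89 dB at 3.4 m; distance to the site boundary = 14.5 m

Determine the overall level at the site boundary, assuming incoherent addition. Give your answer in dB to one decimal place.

Propagate each source to the receiver with L = L_ref − 20·log₁₀(r/r_ref), then add intensities.
fan: 72 − 20·log₁₀(37.0/3.4) = 72 − 20.73 = 51.27 dB.
diesel generator: 89 − 20·log₁₀(14.5/3.4) = 89 − 12.60 = 76.40 dB.
Σ 10^(L/10) = 4.381e+07 → L_total = 10·log₁₀(4.381e+07) = 76.42 dB.

76.4 dB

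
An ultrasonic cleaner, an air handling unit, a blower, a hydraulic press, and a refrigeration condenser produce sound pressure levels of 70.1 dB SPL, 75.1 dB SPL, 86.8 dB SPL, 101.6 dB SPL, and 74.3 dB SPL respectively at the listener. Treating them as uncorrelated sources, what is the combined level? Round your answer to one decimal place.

101.8 dB SPL

For uncorrelated sources the intensities add, so convert each level to linear form, sum, and take 10·log₁₀ of the total.
Σ 10^(L/10) = 10^(70.1/10) + 10^(75.1/10) + 10^(86.8/10) + 10^(101.6/10) + 10^(74.3/10) = 1.500e+10.
L_total = 10·log₁₀(1.500e+10) = 101.76 dB SPL.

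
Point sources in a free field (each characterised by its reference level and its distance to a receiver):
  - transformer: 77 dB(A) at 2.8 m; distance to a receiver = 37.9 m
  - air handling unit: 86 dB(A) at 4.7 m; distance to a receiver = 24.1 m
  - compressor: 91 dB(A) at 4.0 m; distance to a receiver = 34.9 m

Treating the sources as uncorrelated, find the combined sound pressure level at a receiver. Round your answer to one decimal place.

Apply inverse-square spreading to bring every level to the receiver, then sum 10^(L/10).
transformer: 77 − 20·log₁₀(37.9/2.8) = 77 − 22.63 = 54.37 dB(A).
air handling unit: 86 − 20·log₁₀(24.1/4.7) = 86 − 14.20 = 71.80 dB(A).
compressor: 91 − 20·log₁₀(34.9/4.0) = 91 − 18.82 = 72.18 dB(A).
Σ 10^(L/10) = 3.195e+07 → L_total = 10·log₁₀(3.195e+07) = 75.05 dB(A).

75.0 dB(A)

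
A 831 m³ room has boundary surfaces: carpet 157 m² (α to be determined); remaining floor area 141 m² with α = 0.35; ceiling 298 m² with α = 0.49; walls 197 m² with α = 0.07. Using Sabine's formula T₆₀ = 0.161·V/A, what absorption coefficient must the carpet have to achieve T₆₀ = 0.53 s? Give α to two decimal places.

From T₆₀ = 0.161·V/A, the target T₆₀ = 0.53 s needs A = 0.161·831/0.53 = 252.44 m².
Absorption from the other surfaces = 141·0.35 + 298·0.49 + 197·0.07 = 209.16 m², so the carpet must supply 43.28 m² over 157 m².
α = 43.28/157 = 0.276.

0.28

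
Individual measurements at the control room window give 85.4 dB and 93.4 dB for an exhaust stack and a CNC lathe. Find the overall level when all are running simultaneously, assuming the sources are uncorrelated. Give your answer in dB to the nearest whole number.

94 dB

Incoherent sources combine by intensity addition: L_total = 10·log₁₀(Σ 10^(L_i/10)).
Σ 10^(L/10) = 10^(85.4/10) + 10^(93.4/10) = 2.534e+09.
L_total = 10·log₁₀(2.534e+09) = 94.04 dB.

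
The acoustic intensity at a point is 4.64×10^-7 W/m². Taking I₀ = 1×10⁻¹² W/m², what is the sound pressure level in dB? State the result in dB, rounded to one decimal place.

56.7 dB

Dividing by I₀ shifts the exponent by 12: I/I₀ = 4.64×10^5.
L = 10·(0.6665 + 5) = 56.67 dB.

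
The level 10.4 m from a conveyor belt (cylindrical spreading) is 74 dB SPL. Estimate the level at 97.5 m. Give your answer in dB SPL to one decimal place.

64.3 dB SPL

For a line source, L₂ = L₁ − 10·log₁₀(r₂/r₁).
L₂ = 74 − 10·log₁₀(97.5/10.4) = 74 − 9.720 = 64.28 dB SPL.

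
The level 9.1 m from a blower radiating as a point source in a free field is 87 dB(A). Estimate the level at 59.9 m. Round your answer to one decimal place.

70.6 dB(A)

For a point source, L₂ = L₁ − 20·log₁₀(r₂/r₁).
L₂ = 87 − 20·log₁₀(59.9/9.1) = 87 − 16.368 = 70.63 dB(A).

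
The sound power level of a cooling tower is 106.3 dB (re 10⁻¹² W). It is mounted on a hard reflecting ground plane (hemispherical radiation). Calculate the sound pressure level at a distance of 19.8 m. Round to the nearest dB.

72 dB

Free-field hemispherical radiation: L_p = L_w − 10·log₁₀(2π·r²), r = 19.8 m.
2π·r² = 2463 m², 10·log₁₀ of that is 33.915 dB.
L_p = 106.3 − 33.915 = 72.38 dB.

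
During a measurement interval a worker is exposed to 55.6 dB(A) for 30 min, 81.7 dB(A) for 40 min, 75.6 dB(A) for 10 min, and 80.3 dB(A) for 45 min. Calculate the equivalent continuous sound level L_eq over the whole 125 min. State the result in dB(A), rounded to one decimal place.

Weight each interval's intensity by its duration and average over T = 125 min:
Σ tᵢ·10^(Lᵢ/10) = 30·10^(55.6/10) + 40·10^(81.7/10) + 10·10^(75.6/10) + 45·10^(80.3/10) = 1.111e+10.
L_eq = 10·log₁₀(1.111e+10/125) = 79.49 dB(A).

79.5 dB(A)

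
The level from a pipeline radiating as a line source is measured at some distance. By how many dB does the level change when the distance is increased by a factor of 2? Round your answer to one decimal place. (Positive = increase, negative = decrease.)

-3.0 dB

With cylindrical spreading the level changes by −10·log₁₀(r₂/r₁).
ΔL = −10·log₁₀(2) = -3.01 dB.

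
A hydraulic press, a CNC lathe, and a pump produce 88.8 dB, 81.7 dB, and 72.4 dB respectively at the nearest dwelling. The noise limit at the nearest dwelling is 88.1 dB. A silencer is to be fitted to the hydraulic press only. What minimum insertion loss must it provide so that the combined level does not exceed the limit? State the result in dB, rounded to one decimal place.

2.0 dB

The untreated sources together contribute 10^(81.7/10) + 10^(72.4/10) = 1.653e+08, i.e. 82.18 dB.
The limit corresponds to 10^(88.1/10) = 6.457e+08; subtracting the fixed part leaves 4.804e+08 for the hydraulic press, i.e. 86.82 dB.
So the hydraulic press must be reduced from 88.8 to 86.82 dB: IL = 1.98 dB.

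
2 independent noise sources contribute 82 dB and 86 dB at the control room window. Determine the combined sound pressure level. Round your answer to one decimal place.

Incoherent sources combine by intensity addition: L_total = 10·log₁₀(Σ 10^(L_i/10)).
Σ 10^(L/10) = 10^(82/10) + 10^(86/10) = 5.566e+08.
L_total = 10·log₁₀(5.566e+08) = 87.46 dB.

87.5 dB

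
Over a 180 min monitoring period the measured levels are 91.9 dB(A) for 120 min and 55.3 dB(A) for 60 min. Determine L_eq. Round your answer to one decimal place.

L_eq = 10·log₁₀[(1/T)·Σ tᵢ·10^(Lᵢ/10)] with T = 180 min.
Σ tᵢ·10^(Lᵢ/10) = 120·10^(91.9/10) + 60·10^(55.3/10) = 1.859e+11.
L_eq = 10·log₁₀(1.859e+11/180) = 90.14 dB(A).

90.1 dB(A)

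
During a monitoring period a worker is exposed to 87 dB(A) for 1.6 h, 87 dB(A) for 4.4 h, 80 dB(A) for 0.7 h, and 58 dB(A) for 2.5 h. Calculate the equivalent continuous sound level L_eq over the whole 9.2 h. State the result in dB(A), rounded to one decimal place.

85.2 dB(A)

Weight each interval's intensity by its duration and average over T = 9.2 h:
Σ tᵢ·10^(Lᵢ/10) = 1.6·10^(87/10) + 4.4·10^(87/10) + 0.7·10^(80/10) + 2.5·10^(58/10) = 3.079e+09.
L_eq = 10·log₁₀(3.079e+09/9.2) = 85.25 dB(A).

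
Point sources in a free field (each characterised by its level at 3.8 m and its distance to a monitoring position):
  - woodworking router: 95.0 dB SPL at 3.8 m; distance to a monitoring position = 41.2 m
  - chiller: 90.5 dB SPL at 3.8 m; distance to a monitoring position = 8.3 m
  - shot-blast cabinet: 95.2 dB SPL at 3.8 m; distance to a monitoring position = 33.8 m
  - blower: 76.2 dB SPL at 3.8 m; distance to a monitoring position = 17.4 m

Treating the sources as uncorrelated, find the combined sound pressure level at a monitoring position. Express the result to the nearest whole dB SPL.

85 dB SPL

Propagate each source to the receiver with L = L_ref − 20·log₁₀(r/r_ref), then add intensities.
woodworking router: 95.0 − 20·log₁₀(41.2/3.8) = 95.0 − 20.70 = 74.30 dB SPL.
chiller: 90.5 − 20·log₁₀(8.3/3.8) = 90.5 − 6.79 = 83.71 dB SPL.
shot-blast cabinet: 95.2 − 20·log₁₀(33.8/3.8) = 95.2 − 18.98 = 76.22 dB SPL.
blower: 76.2 − 20·log₁₀(17.4/3.8) = 76.2 − 13.22 = 62.98 dB SPL.
Σ 10^(L/10) = 3.059e+08 → L_total = 10·log₁₀(3.059e+08) = 84.86 dB SPL.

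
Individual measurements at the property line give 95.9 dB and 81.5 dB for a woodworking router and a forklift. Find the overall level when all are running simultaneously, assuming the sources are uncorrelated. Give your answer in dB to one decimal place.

For uncorrelated sources the intensities add, so convert each level to linear form, sum, and take 10·log₁₀ of the total.
Σ 10^(L/10) = 10^(95.9/10) + 10^(81.5/10) = 4.032e+09.
L_total = 10·log₁₀(4.032e+09) = 96.05 dB.

96.1 dB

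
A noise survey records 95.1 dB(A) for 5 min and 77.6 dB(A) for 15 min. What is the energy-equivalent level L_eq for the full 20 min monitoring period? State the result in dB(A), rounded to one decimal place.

89.3 dB(A)

L_eq = 10·log₁₀[(1/T)·Σ tᵢ·10^(Lᵢ/10)] with T = 20 min.
Σ tᵢ·10^(Lᵢ/10) = 5·10^(95.1/10) + 15·10^(77.6/10) = 1.704e+10.
L_eq = 10·log₁₀(1.704e+10/20) = 89.31 dB(A).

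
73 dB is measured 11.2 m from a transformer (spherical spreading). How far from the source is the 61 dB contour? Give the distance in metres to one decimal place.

44.6 m

Point-source spreading drops the level by 20·log₁₀(r₂/r₁); inverting, r₂/r₁ = 10^(ΔL/20).
r₂ = 11.2·10^((73−61)/20) = 11.2·10^(12.0/20) = 44.59 m.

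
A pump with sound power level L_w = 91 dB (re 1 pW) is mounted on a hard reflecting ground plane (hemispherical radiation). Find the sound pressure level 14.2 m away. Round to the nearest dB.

60 dB

The power spreads over a hemisphere of area 2π·r², so L_p = L_w − 10·log₁₀(2π·r²).
2π·r² = 1267 m², 10·log₁₀ of that is 31.028 dB.
L_p = 91 − 31.028 = 59.97 dB.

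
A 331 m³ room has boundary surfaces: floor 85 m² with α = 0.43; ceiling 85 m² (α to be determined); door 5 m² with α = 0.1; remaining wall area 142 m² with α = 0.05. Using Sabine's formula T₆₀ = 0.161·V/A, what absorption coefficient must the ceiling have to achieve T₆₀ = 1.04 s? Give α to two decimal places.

From T₆₀ = 0.161·V/A, the target T₆₀ = 1.04 s needs A = 0.161·331/1.04 = 51.24 m².
Absorption from the other surfaces = 85·0.43 + 5·0.1 + 142·0.05 = 44.15 m², so the ceiling must supply 7.09 m² over 85 m².
α = 7.09/85 = 0.083.

0.08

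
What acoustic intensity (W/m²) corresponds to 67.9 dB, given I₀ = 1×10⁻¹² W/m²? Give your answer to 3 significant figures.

6.17e-06 W/m²

I = I₀·10^(L/10) = 10⁻¹² × 10^(67.9/10) = 10^(-5.210).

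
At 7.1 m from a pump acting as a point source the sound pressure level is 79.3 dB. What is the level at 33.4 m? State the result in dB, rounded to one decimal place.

Point-source attenuation: ΔL = 20·log₁₀(r₂/r₁) = 20·log₁₀(33.4/7.1) = 13.450 dB.
L₂ = 79.3 − 20·log₁₀(33.4/7.1) = 79.3 − 13.450 = 65.85 dB.

65.9 dB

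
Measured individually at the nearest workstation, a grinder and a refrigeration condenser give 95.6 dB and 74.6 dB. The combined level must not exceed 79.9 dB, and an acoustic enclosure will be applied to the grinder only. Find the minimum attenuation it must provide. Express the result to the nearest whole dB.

Fixed contribution from the other source: Σ 10^(L/10) = 10^(74.6/10) = 2.884e+07 (74.60 dB).
The limit corresponds to 10^(79.9/10) = 9.772e+07; subtracting the fixed part leaves 6.888e+07 for the grinder, i.e. 78.38 dB.
Required insertion loss = 95.6 − 78.38 = 17.22 dB.

17 dB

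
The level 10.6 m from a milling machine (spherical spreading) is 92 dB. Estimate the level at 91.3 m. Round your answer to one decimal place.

Point-source attenuation: ΔL = 20·log₁₀(r₂/r₁) = 20·log₁₀(91.3/10.6) = 18.703 dB.
L₂ = 92 − 20·log₁₀(91.3/10.6) = 92 − 18.703 = 73.30 dB.

73.3 dB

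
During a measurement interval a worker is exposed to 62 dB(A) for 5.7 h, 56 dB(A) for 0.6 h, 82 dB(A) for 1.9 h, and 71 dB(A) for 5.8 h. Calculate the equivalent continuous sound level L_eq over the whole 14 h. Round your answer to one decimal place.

Weight each interval's intensity by its duration and average over T = 14 h:
Σ tᵢ·10^(Lᵢ/10) = 5.7·10^(62/10) + 0.6·10^(56/10) + 1.9·10^(82/10) + 5.8·10^(71/10) = 3.834e+08.
L_eq = 10·log₁₀(3.834e+08/14) = 74.38 dB(A).

74.4 dB(A)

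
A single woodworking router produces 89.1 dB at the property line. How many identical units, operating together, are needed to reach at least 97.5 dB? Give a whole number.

7

The shortfall is 97.5 − 89.1 = 8.4 dB, and N units add 10·log₁₀ N, so need 10·log₁₀ N ≥ 8.4.
N ≥ 10^(8.4/10) = 6.918, so N = 7.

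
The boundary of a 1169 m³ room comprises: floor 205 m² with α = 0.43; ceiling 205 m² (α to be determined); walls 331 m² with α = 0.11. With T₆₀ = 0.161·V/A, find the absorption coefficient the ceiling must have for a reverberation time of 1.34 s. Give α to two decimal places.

A = 0.161·V/T₆₀ = 0.161·1169/1.34 = 140.45 m² sabins.
Absorption from the other surfaces = 205·0.43 + 331·0.11 = 124.56 m², so the ceiling must supply 15.89 m² over 205 m².
α = 15.89/205 = 0.078.

0.08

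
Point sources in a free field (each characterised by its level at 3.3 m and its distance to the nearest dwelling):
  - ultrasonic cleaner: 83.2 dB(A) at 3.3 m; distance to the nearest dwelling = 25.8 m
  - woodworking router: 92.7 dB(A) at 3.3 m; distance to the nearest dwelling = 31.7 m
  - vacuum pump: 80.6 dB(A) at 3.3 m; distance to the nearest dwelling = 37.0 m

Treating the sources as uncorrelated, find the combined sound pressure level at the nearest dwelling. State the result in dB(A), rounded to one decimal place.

73.9 dB(A)

Apply inverse-square spreading to bring every level to the receiver, then sum 10^(L/10).
ultrasonic cleaner: 83.2 − 20·log₁₀(25.8/3.3) = 83.2 − 17.86 = 65.34 dB(A).
woodworking router: 92.7 − 20·log₁₀(31.7/3.3) = 92.7 − 19.65 = 73.05 dB(A).
vacuum pump: 80.6 − 20·log₁₀(37.0/3.3) = 80.6 − 20.99 = 59.61 dB(A).
Σ 10^(L/10) = 2.451e+07 → L_total = 10·log₁₀(2.451e+07) = 73.89 dB(A).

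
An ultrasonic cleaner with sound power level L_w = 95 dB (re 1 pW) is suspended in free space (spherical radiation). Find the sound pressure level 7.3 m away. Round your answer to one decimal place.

The power spreads over a sphere of area 4π·r², so L_p = L_w − 10·log₁₀(4π·r²).
4π·r² = 669.7 m², 10·log₁₀ of that is 28.259 dB.
L_p = 95 − 28.259 = 66.74 dB.

66.7 dB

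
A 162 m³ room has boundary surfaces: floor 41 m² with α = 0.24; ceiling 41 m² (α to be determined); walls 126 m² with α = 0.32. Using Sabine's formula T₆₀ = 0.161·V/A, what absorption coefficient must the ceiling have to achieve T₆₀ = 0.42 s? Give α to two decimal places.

0.29

From T₆₀ = 0.161·V/A, the target T₆₀ = 0.42 s needs A = 0.161·162/0.42 = 62.10 m².
Absorption from the other surfaces = 41·0.24 + 126·0.32 = 50.16 m², so the ceiling must supply 11.94 m² over 41 m².
α = 11.94/41 = 0.291.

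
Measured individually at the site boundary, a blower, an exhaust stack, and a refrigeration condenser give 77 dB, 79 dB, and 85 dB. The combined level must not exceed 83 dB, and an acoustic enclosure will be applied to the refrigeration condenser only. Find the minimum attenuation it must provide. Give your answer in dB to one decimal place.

The untreated sources together contribute 10^(77/10) + 10^(79/10) = 1.296e+08, i.e. 81.12 dB.
The limit corresponds to 10^(83/10) = 1.995e+08; subtracting the fixed part leaves 6.997e+07 for the refrigeration condenser, i.e. 78.45 dB.
Required insertion loss = 85 − 78.45 = 6.55 dB.

6.6 dB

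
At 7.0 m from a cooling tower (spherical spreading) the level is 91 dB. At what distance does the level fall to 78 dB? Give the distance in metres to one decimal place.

31.3 m

For a point source L₁ − L₂ = 20·log₁₀(r₂/r₁), so r₂ = r₁·10^((L₁−L₂)/20).
r₂ = 7.0·10^((91−78)/20) = 7.0·10^(13.0/20) = 31.27 m.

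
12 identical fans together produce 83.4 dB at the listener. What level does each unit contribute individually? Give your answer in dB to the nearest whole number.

12 equal contributions raise the level by 10·log₁₀ 12 = 10.792 dB, so each unit alone gives 83.4 − 10.792.

73 dB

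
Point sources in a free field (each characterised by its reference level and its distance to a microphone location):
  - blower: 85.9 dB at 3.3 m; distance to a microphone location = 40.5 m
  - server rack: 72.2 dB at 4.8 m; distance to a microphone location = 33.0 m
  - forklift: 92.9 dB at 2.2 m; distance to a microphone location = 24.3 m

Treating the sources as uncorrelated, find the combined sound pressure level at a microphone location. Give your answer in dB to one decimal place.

72.8 dB

Apply inverse-square spreading to bring every level to the receiver, then sum 10^(L/10).
blower: 85.9 − 20·log₁₀(40.5/3.3) = 85.9 − 21.78 = 64.12 dB.
server rack: 72.2 − 20·log₁₀(33.0/4.8) = 72.2 − 16.75 = 55.45 dB.
forklift: 92.9 − 20·log₁₀(24.3/2.2) = 92.9 − 20.86 = 72.04 dB.
Σ 10^(L/10) = 1.892e+07 → L_total = 10·log₁₀(1.892e+07) = 72.77 dB.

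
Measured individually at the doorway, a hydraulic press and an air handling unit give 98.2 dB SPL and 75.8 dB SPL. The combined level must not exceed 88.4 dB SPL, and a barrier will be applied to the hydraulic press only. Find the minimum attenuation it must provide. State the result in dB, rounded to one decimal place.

The untreated sources together contribute 10^(75.8/10) = 3.802e+07, i.e. 75.80 dB SPL.
The limit corresponds to 10^(88.4/10) = 6.918e+08; subtracting the fixed part leaves 6.538e+08 for the hydraulic press, i.e. 88.15 dB SPL.
So the hydraulic press must be reduced from 98.2 to 88.15 dB SPL: IL = 10.05 dB.

10.0 dB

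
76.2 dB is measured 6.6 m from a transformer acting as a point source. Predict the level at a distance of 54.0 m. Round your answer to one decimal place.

57.9 dB

Spherical spreading from a point source gives a 20·log₁₀(r₂/r₁) drop.
L₂ = 76.2 − 20·log₁₀(54.0/6.6) = 76.2 − 18.257 = 57.94 dB.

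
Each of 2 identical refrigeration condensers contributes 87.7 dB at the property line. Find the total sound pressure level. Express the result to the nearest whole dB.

91 dB

L_total = L₁ + 10·log₁₀ N for N identical incoherent sources.
L_total = 87.7 + 10·log₁₀(2) = 87.7 + 3.010 = 90.71 dB.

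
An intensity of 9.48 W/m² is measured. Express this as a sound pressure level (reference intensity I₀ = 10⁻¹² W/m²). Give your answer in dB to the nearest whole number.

130 dB

Dividing by I₀ shifts the exponent by 12: I/I₀ = 9.48×10^12.
L = 10·(0.9768 + 12) = 129.77 dB.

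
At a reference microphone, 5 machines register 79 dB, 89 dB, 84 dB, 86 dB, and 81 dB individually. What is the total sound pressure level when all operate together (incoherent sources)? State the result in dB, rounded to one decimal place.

For uncorrelated sources the intensities add, so convert each level to linear form, sum, and take 10·log₁₀ of the total.
Σ 10^(L/10) = 10^(79/10) + 10^(89/10) + 10^(84/10) + 10^(86/10) + 10^(81/10) = 1.649e+09.
L_total = 10·log₁₀(1.649e+09) = 92.17 dB.

92.2 dB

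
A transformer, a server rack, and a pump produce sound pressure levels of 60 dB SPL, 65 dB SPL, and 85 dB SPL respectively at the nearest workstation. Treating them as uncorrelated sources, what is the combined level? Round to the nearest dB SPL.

85 dB SPL

For uncorrelated sources the intensities add, so convert each level to linear form, sum, and take 10·log₁₀ of the total.
Σ 10^(L/10) = 10^(60/10) + 10^(65/10) + 10^(85/10) = 3.204e+08.
L_total = 10·log₁₀(3.204e+08) = 85.06 dB SPL.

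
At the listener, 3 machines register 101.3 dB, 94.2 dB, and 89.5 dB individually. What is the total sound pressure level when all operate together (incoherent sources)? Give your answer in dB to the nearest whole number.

102 dB

For uncorrelated sources the intensities add, so convert each level to linear form, sum, and take 10·log₁₀ of the total.
Σ 10^(L/10) = 10^(101.3/10) + 10^(94.2/10) + 10^(89.5/10) = 1.701e+10.
L_total = 10·log₁₀(1.701e+10) = 102.31 dB.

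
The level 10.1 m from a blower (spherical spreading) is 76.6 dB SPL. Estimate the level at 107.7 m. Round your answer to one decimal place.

56.0 dB SPL

For a point source, L₂ = L₁ − 20·log₁₀(r₂/r₁).
L₂ = 76.6 − 20·log₁₀(107.7/10.1) = 76.6 − 20.558 = 56.04 dB SPL.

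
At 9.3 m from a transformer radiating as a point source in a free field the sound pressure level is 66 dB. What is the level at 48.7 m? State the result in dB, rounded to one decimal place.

For a point source, L₂ = L₁ − 20·log₁₀(r₂/r₁).
L₂ = 66 − 20·log₁₀(48.7/9.3) = 66 − 14.381 = 51.62 dB.

51.6 dB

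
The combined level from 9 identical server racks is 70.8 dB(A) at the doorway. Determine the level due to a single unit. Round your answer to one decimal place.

For N identical incoherent sources L_total = L₁ + 10·log₁₀ N, so L₁ = 70.8 − 10·log₁₀(9) = 70.8 − 9.542.

61.3 dB(A)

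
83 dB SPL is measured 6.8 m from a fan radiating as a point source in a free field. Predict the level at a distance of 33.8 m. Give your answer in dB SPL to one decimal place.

For a point source, L₂ = L₁ − 20·log₁₀(r₂/r₁).
L₂ = 83 − 20·log₁₀(33.8/6.8) = 83 − 13.928 = 69.07 dB SPL.

69.1 dB SPL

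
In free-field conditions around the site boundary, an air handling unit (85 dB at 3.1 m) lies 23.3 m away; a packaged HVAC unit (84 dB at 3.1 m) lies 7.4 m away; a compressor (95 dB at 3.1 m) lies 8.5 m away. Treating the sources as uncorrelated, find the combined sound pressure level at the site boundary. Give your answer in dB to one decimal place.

86.7 dB

First find each source's level at the receiver (point-source: −20·log₁₀(r/r_ref)), then combine on an intensity basis.
air handling unit: 85 − 20·log₁₀(23.3/3.1) = 85 − 17.52 = 67.48 dB.
packaged HVAC unit: 84 − 20·log₁₀(7.4/3.1) = 84 − 7.56 = 76.44 dB.
compressor: 95 − 20·log₁₀(8.5/3.1) = 95 − 8.76 = 86.24 dB.
Σ 10^(L/10) = 4.703e+08 → L_total = 10·log₁₀(4.703e+08) = 86.72 dB.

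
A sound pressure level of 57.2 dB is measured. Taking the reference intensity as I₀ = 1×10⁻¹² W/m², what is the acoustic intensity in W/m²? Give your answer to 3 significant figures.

I/I₀ = 10^(57.2/10) = 5.248e+05, so I = 5.248e+05 × 10⁻¹² W/m².

5.25e-07 W/m²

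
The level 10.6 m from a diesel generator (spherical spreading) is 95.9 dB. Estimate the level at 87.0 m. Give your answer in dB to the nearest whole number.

For a point source, L₂ = L₁ − 20·log₁₀(r₂/r₁).
L₂ = 95.9 − 20·log₁₀(87.0/10.6) = 95.9 − 18.284 = 77.62 dB.

78 dB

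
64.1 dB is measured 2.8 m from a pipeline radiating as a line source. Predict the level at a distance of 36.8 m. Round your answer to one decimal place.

Cylindrical spreading from a line source gives a 10·log₁₀(r₂/r₁) drop.
L₂ = 64.1 − 10·log₁₀(36.8/2.8) = 64.1 − 11.187 = 52.91 dB.

52.9 dB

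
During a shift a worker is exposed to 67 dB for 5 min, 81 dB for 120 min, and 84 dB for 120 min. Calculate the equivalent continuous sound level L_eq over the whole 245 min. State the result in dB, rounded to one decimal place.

L_eq = 10·log₁₀[(1/T)·Σ tᵢ·10^(Lᵢ/10)] with T = 245 min.
Σ tᵢ·10^(Lᵢ/10) = 5·10^(67/10) + 120·10^(81/10) + 120·10^(84/10) = 4.527e+10.
L_eq = 10·log₁₀(4.527e+10/245) = 82.67 dB.

82.7 dB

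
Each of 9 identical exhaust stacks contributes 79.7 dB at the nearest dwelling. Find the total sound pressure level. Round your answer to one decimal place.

89.2 dB

L_total = L₁ + 10·log₁₀ N for N identical incoherent sources.
L_total = 79.7 + 10·log₁₀(9) = 79.7 + 9.542 = 89.24 dB.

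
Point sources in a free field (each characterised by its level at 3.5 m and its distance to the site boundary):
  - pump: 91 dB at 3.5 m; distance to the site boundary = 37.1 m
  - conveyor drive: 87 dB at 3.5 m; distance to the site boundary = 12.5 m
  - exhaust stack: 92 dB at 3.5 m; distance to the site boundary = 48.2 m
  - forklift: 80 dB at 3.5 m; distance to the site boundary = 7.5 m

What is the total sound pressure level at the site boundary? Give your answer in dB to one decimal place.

79.1 dB

Propagate each source to the receiver with L = L_ref − 20·log₁₀(r/r_ref), then add intensities.
pump: 91 − 20·log₁₀(37.1/3.5) = 91 − 20.51 = 70.49 dB.
conveyor drive: 87 − 20·log₁₀(12.5/3.5) = 87 − 11.06 = 75.94 dB.
exhaust stack: 92 − 20·log₁₀(48.2/3.5) = 92 − 22.78 = 69.22 dB.
forklift: 80 − 20·log₁₀(7.5/3.5) = 80 − 6.62 = 73.38 dB.
Σ 10^(L/10) = 8.063e+07 → L_total = 10·log₁₀(8.063e+07) = 79.07 dB.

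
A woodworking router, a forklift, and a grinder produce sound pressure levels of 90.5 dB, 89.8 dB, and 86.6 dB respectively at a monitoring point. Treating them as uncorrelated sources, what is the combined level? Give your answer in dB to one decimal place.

For uncorrelated sources the intensities add, so convert each level to linear form, sum, and take 10·log₁₀ of the total.
Σ 10^(L/10) = 10^(90.5/10) + 10^(89.8/10) + 10^(86.6/10) = 2.534e+09.
L_total = 10·log₁₀(2.534e+09) = 94.04 dB.

94.0 dB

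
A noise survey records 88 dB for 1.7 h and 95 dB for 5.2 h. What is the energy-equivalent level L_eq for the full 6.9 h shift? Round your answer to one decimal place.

94.0 dB

L_eq = 10·log₁₀[(1/T)·Σ tᵢ·10^(Lᵢ/10)] with T = 6.9 h.
Σ tᵢ·10^(Lᵢ/10) = 1.7·10^(88/10) + 5.2·10^(95/10) = 1.752e+10.
L_eq = 10·log₁₀(1.752e+10/6.9) = 94.05 dB.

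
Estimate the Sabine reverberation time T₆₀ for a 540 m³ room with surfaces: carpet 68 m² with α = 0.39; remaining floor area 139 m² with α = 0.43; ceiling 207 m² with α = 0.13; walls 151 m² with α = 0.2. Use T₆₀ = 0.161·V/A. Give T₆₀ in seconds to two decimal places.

0.61 s

Total absorption A = 68·0.39 + 139·0.43 + 207·0.13 + 151·0.2 = 143.40 m² sabins.
T₆₀ = 0.161·V/A = 0.161·540/143.40 = 0.606 s.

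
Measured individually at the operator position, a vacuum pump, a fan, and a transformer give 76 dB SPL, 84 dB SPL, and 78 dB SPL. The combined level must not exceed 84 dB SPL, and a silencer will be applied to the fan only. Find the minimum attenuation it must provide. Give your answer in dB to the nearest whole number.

2 dB

Everything except the fan sums to 10^(76/10) + 10^(78/10) = 1.029e+08 in linear terms, 80.12 dB SPL.
To meet 84 dB SPL overall, the treated fan may contribute at most 10^(84/10) − 1.029e+08 = 1.483e+08, i.e. 81.71 dB SPL.
Required insertion loss = 84 − 81.71 = 2.29 dB.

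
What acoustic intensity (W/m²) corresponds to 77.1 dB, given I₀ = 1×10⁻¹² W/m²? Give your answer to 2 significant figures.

L = 10·log₁₀(I/I₀) ⇒ I = I₀·10^(L/10) = 10⁻¹² × 10^7.71.

5.1e-05 W/m²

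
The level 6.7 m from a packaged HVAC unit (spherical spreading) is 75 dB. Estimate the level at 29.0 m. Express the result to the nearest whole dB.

Point-source attenuation: ΔL = 20·log₁₀(r₂/r₁) = 20·log₁₀(29.0/6.7) = 12.726 dB.
L₂ = 75 − 20·log₁₀(29.0/6.7) = 75 − 12.726 = 62.27 dB.

62 dB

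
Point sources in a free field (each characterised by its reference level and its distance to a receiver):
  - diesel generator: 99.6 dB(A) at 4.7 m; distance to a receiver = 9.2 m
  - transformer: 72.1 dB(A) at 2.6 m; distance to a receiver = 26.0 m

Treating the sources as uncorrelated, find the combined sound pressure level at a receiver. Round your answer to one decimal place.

Propagate each source to the receiver with L = L_ref − 20·log₁₀(r/r_ref), then add intensities.
diesel generator: 99.6 − 20·log₁₀(9.2/4.7) = 99.6 − 5.83 = 93.77 dB(A).
transformer: 72.1 − 20·log₁₀(26.0/2.6) = 72.1 − 20.00 = 52.10 dB(A).
Σ 10^(L/10) = 2.380e+09 → L_total = 10·log₁₀(2.380e+09) = 93.77 dB(A).

93.8 dB(A)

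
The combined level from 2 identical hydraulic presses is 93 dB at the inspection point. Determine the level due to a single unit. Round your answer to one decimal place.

90.0 dB

2 equal contributions raise the level by 10·log₁₀ 2 = 3.010 dB, so each unit alone gives 93 − 3.010.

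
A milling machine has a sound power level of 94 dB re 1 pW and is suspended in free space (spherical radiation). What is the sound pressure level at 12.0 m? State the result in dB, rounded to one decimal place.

61.4 dB

Free-field spherical radiation: L_p = L_w − 10·log₁₀(4π·r²), r = 12.0 m.
4π·r² = 1810 m², 10·log₁₀ of that is 32.576 dB.
L_p = 94 − 32.576 = 61.42 dB.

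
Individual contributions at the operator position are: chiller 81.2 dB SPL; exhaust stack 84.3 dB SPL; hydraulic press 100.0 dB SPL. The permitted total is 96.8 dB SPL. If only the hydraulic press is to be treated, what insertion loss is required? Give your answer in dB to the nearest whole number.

4 dB

The untreated sources together contribute 10^(81.2/10) + 10^(84.3/10) = 4.010e+08, i.e. 86.03 dB SPL.
To meet 96.8 dB SPL overall, the treated hydraulic press may contribute at most 10^(96.8/10) − 4.010e+08 = 4.385e+09, i.e. 96.42 dB SPL.
Required insertion loss = 100.0 − 96.42 = 3.58 dB.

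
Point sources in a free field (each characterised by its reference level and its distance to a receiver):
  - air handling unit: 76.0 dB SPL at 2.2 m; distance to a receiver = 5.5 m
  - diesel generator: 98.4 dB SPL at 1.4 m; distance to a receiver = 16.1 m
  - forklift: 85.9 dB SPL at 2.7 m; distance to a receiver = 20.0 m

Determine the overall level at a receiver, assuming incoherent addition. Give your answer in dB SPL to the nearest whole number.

78 dB SPL

First find each source's level at the receiver (point-source: −20·log₁₀(r/r_ref)), then combine on an intensity basis.
air handling unit: 76.0 − 20·log₁₀(5.5/2.2) = 76.0 − 7.96 = 68.04 dB SPL.
diesel generator: 98.4 − 20·log₁₀(16.1/1.4) = 98.4 − 21.21 = 77.19 dB SPL.
forklift: 85.9 − 20·log₁₀(20.0/2.7) = 85.9 − 17.39 = 68.51 dB SPL.
Σ 10^(L/10) = 6.577e+07 → L_total = 10·log₁₀(6.577e+07) = 78.18 dB SPL.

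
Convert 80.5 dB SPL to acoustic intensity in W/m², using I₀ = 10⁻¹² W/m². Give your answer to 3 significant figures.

0.000112 W/m²

L = 10·log₁₀(I/I₀) ⇒ I = I₀·10^(L/10) = 10⁻¹² × 10^8.05.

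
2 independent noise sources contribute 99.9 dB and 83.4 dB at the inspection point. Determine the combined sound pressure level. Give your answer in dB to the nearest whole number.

100 dB

Incoherent sources combine by intensity addition: L_total = 10·log₁₀(Σ 10^(L_i/10)).
Σ 10^(L/10) = 10^(99.9/10) + 10^(83.4/10) = 9.991e+09.
L_total = 10·log₁₀(9.991e+09) = 100.00 dB.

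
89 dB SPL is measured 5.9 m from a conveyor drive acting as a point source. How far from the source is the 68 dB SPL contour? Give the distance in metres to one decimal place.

Point-source spreading drops the level by 20·log₁₀(r₂/r₁); inverting, r₂/r₁ = 10^(ΔL/20).
r₂ = 5.9·10^((89−68)/20) = 5.9·10^(21.0/20) = 66.20 m.

66.2 m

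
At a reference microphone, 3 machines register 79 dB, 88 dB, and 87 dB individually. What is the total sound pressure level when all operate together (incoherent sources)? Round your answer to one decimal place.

Incoherent sources combine by intensity addition: L_total = 10·log₁₀(Σ 10^(L_i/10)).
Σ 10^(L/10) = 10^(79/10) + 10^(88/10) + 10^(87/10) = 1.212e+09.
L_total = 10·log₁₀(1.212e+09) = 90.83 dB.

90.8 dB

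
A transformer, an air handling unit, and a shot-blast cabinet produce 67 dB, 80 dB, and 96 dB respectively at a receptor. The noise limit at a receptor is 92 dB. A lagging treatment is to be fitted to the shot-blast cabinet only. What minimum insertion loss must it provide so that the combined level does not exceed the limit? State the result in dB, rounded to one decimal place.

4.3 dB

Fixed contribution from the other sources: Σ 10^(L/10) = 10^(67/10) + 10^(80/10) = 1.050e+08 (80.21 dB).
To meet 92 dB overall, the treated shot-blast cabinet may contribute at most 10^(92/10) − 1.050e+08 = 1.480e+09, i.e. 91.70 dB.
Required insertion loss = 96 − 91.70 = 4.30 dB.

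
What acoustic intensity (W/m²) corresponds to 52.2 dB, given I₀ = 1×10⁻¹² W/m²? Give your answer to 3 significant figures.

1.66e-07 W/m²

I/I₀ = 10^(52.2/10) = 1.66e+05, so I = 1.66e+05 × 10⁻¹² W/m².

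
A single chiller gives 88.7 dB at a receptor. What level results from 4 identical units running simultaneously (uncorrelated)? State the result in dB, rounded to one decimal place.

N identical incoherent sources raise the level by 10·log₁₀ N.
L_total = 88.7 + 10·log₁₀(4) = 88.7 + 6.021 = 94.72 dB.

94.7 dB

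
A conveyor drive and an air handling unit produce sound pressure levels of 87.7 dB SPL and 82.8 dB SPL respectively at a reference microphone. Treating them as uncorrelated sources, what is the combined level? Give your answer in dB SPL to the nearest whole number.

For uncorrelated sources the intensities add, so convert each level to linear form, sum, and take 10·log₁₀ of the total.
Σ 10^(L/10) = 10^(87.7/10) + 10^(82.8/10) = 7.794e+08.
L_total = 10·log₁₀(7.794e+08) = 88.92 dB SPL.

89 dB SPL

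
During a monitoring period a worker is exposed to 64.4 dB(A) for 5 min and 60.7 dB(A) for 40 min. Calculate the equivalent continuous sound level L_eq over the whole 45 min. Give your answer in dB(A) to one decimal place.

61.3 dB(A)

L_eq = 10·log₁₀[(1/T)·Σ tᵢ·10^(Lᵢ/10)] with T = 45 min.
Σ tᵢ·10^(Lᵢ/10) = 5·10^(64.4/10) + 40·10^(60.7/10) = 6.077e+07.
L_eq = 10·log₁₀(6.077e+07/45) = 61.30 dB(A).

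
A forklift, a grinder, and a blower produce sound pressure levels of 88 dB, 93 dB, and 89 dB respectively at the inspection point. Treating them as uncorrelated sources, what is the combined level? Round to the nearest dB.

Incoherent sources combine by intensity addition: L_total = 10·log₁₀(Σ 10^(L_i/10)).
Σ 10^(L/10) = 10^(88/10) + 10^(93/10) + 10^(89/10) = 3.421e+09.
L_total = 10·log₁₀(3.421e+09) = 95.34 dB.

95 dB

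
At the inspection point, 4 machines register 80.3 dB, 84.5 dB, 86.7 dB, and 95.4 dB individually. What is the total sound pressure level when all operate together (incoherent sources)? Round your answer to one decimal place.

Incoherent sources combine by intensity addition: L_total = 10·log₁₀(Σ 10^(L_i/10)).
Σ 10^(L/10) = 10^(80.3/10) + 10^(84.5/10) + 10^(86.7/10) + 10^(95.4/10) = 4.324e+09.
L_total = 10·log₁₀(4.324e+09) = 96.36 dB.

96.4 dB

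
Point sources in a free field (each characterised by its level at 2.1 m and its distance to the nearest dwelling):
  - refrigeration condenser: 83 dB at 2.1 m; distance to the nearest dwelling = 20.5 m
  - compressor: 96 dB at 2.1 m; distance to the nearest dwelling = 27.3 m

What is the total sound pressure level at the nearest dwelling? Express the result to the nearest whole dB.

Apply inverse-square spreading to bring every level to the receiver, then sum 10^(L/10).
refrigeration condenser: 83 − 20·log₁₀(20.5/2.1) = 83 − 19.79 = 63.21 dB.
compressor: 96 − 20·log₁₀(27.3/2.1) = 96 − 22.28 = 73.72 dB.
Σ 10^(L/10) = 2.565e+07 → L_total = 10·log₁₀(2.565e+07) = 74.09 dB.

74 dB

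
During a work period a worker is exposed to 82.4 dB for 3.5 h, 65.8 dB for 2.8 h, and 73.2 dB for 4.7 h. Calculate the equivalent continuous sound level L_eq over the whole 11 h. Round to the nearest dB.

78 dB

Weight each interval's intensity by its duration and average over T = 11 h:
Σ tᵢ·10^(Lᵢ/10) = 3.5·10^(82.4/10) + 2.8·10^(65.8/10) + 4.7·10^(73.2/10) = 7.171e+08.
L_eq = 10·log₁₀(7.171e+08/11) = 78.14 dB.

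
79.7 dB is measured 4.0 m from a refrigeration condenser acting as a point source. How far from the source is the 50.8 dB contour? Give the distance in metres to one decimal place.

111.4 m

The 28.9 dB drop corresponds to a distance ratio of 10^(28.9/20) for a point source.
r₂ = 4.0·10^((79.7−50.8)/20) = 4.0·10^(28.9/20) = 111.44 m.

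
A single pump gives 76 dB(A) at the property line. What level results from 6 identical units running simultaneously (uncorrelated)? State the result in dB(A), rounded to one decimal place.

83.8 dB(A)

With 6 equal, uncorrelated contributions the intensity is 6× that of one unit, giving a rise of 10·log₁₀ 6.
L_total = 76 + 10·log₁₀(6) = 76 + 7.782 = 83.78 dB(A).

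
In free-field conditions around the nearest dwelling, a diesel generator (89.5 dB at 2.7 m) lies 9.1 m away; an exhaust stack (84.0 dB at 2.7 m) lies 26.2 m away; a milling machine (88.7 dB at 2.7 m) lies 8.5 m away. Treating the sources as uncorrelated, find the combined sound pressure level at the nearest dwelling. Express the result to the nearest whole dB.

Propagate each source to the receiver with L = L_ref − 20·log₁₀(r/r_ref), then add intensities.
diesel generator: 89.5 − 20·log₁₀(9.1/2.7) = 89.5 − 10.55 = 78.95 dB.
exhaust stack: 84.0 − 20·log₁₀(26.2/2.7) = 84.0 − 19.74 = 64.26 dB.
milling machine: 88.7 − 20·log₁₀(8.5/2.7) = 88.7 − 9.96 = 78.74 dB.
Σ 10^(L/10) = 1.559e+08 → L_total = 10·log₁₀(1.559e+08) = 81.93 dB.

82 dB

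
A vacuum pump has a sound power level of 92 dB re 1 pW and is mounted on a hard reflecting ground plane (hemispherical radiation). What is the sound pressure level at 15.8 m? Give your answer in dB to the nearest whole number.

The power spreads over a hemisphere of area 2π·r², so L_p = L_w − 10·log₁₀(2π·r²).
2π·r² = 1569 m², 10·log₁₀ of that is 31.955 dB.
L_p = 92 − 31.955 = 60.05 dB.

60 dB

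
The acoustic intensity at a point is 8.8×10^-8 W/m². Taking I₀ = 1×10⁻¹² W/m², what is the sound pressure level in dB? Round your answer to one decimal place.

49.4 dB

Dividing by I₀ shifts the exponent by 12: I/I₀ = 8.8×10^4.
L = 10·(0.9445 + 4) = 49.44 dB.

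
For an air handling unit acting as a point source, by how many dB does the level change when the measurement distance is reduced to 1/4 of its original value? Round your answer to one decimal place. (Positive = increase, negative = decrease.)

+12.0 dB

Point-source spreading: ΔL = −20·log₁₀(r₂/r₁).
ΔL = −20·log₁₀(0.25) = +12.04 dB.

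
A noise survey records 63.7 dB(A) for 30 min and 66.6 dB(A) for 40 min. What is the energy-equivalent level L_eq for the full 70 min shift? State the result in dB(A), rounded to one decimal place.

Weight each interval's intensity by its duration and average over T = 70 min:
Σ tᵢ·10^(Lᵢ/10) = 30·10^(63.7/10) + 40·10^(66.6/10) = 2.532e+08.
L_eq = 10·log₁₀(2.532e+08/70) = 65.58 dB(A).

65.6 dB(A)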